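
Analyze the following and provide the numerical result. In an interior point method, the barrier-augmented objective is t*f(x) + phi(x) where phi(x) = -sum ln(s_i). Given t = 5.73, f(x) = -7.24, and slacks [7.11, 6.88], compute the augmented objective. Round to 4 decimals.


Step 1: Compute log-barrier.
ln values: [1.9615, 1.9286]
phi = -(1.9615 + 1.9286) = -3.8901
Step 2: Compute augmented objective.
t*f(x) = 5.73*-7.24 = -41.4852
Total = -41.4852 - 3.8901 = -45.3753


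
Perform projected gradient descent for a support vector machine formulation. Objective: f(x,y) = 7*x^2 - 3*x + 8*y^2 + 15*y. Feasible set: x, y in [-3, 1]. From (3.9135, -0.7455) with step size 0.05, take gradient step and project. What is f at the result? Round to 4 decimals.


Step 1: Compute gradient at (3.9135, -0.7455).
grad_x = 2*7*3.9135 - 3 = 51.789
grad_y = 2*8*-0.7455 + 15 = 3.072
Step 2: Gradient step.
x_raw = 3.9135 - 0.05*51.789 = 1.3241
y_raw = -0.7455 - 0.05*3.072 = -0.8991
Step 3: Project onto [-3, 1].
x_proj = clip(1.3241) = 1.0
y_proj = clip(-0.8991) = -0.8991
Step 4: Evaluate f.
f(1.0, -0.8991) = -3.0195


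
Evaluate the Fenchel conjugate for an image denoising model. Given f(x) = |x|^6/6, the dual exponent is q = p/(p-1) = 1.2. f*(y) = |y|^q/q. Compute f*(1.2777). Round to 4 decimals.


The conjugate exponent q satisfies 1/p + 1/q = 1.
p = 6, so q = 6/(6 - 1) = 1.2
|y|^q = 1.2777^1.2 = 1.3419
f*(1.2777) = 1.3419 / 1.2 = 1.1182


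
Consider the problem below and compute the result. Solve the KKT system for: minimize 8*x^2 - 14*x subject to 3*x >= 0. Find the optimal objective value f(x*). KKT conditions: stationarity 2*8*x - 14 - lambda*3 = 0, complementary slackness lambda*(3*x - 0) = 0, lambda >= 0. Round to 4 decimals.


Step 1: Try lambda = 0 (constraint inactive).
Stationarity: 2*8*x - 14 = 0
x* = 14/(2*8) = 0.875
Check constraint: 3*0.875 = 2.625 >= 0 -- satisfied.
Step 2: Compute optimal value.
f(x*) = 8*0.875^2 - 14*0.875 = -6.125


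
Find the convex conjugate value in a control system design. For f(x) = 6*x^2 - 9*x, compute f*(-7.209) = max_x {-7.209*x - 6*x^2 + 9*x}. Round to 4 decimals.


f*(y) = sup_x {y*x - a*x^2 - b*x} = sup_x {(y-b)*x - a*x^2}
FOC: (y - b) - 2a*x = 0 => x* = (y - b)/(2a)
x* = (-7.209 + 9)/(2*6) = 0.1493
f*(-7.209) = (y-b)^2/(4a) = (-7.209 + 9)^2/(4*6)
= 3.2077/24 = 0.1337


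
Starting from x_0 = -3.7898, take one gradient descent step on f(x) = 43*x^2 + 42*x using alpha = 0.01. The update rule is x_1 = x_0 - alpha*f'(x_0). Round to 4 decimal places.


We compute the gradient at x_0 and apply the update.
f'(x) = 86*x + 42
f'(-3.7898) = 86*-3.7898 + 42 = -283.9228
x_1 = -3.7898 - 0.01*-283.9228 = -0.9506


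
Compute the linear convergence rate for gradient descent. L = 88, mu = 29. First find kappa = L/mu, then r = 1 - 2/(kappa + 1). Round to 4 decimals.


Step 1: Compute the condition number.
kappa = L/mu = 88/29 = 3.0345
Step 2: Compute the convergence rate.
r = 1 - 2/(kappa + 1) = 1 - 2*mu/(L + mu) = (L - mu)/(L + mu) = 59/117 = 0.5043


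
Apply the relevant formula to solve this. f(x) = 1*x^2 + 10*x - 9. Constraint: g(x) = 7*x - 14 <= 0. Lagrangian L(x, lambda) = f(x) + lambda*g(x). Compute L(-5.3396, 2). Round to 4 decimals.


Step 1: Evaluate f(x).
f(-5.3396) = 1*(-5.3396)^2 + 10*(-5.3396) - 9 = -33.8847
Step 2: Evaluate g(x).
g(-5.3396) = 7*-5.3396 - 14 = -51.3772
Step 3: Compute Lagrangian.
L = -33.8847 + 2*-51.3772 = -136.6391


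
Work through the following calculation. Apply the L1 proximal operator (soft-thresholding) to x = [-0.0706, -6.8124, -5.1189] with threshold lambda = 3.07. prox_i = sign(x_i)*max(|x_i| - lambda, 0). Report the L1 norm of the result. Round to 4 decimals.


Soft-thresholding with lambda = 3.07:
prox(-0.0706) = sign(-0.0706)*max(|-0.0706| - 3.07, 0) = 0.0
prox(-6.8124) = sign(-6.8124)*max(|-6.8124| - 3.07, 0) = -3.7424
prox(-5.1189) = sign(-5.1189)*max(|-5.1189| - 3.07, 0) = -2.0489
prox(x) = [0.0, -3.7424, -2.0489]
||prox(x)||_1 = 0.0 + 3.7424 + 2.0489 = 5.7913


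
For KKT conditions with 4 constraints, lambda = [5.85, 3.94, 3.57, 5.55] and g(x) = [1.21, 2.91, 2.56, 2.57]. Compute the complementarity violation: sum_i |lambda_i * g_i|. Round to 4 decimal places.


KKT complementary slackness check:
lambda_1 * g_1 = 5.85 * 1.21 = 7.0785
lambda_2 * g_2 = 3.94 * 2.91 = 11.4654
lambda_3 * g_3 = 3.57 * 2.56 = 9.1392
lambda_4 * g_4 = 5.55 * 2.57 = 14.2635
Total violation = 7.0785 + 11.4654 + 9.1392 + 14.2635 = 41.9466


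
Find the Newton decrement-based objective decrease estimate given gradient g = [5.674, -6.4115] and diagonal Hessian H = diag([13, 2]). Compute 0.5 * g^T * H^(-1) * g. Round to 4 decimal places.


Step 1: H is diagonal, so H^(-1) * g = [0.4365, -3.2058].
Step 2: g^T H^(-1) g = sum_i g_i^2 / H_ii
  = (5.674)^2/13 + (-6.4115)^2/2
  = 2.4765 + 20.5537 = 23.0301
Step 3: Objective decrease = 0.5 * g^T H^(-1) g = 11.5151


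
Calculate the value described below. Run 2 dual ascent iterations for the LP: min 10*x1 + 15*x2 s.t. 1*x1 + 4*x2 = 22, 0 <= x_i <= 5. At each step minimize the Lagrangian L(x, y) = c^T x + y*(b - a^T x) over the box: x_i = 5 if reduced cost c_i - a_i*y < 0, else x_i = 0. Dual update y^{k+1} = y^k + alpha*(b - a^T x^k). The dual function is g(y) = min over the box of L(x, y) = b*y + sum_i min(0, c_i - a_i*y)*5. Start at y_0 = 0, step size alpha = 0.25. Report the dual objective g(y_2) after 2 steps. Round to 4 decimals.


Dual ascent for LP: min 10*x1 + 15*x2, 1*x1 + 4*x2 = 22, 0 <= x_i <= 5
Step 1: y^k = 0.0, reduced costs: (10.0, 15.0)
  x^k = (0.0, 0.0), subgradient = b - a^T x = 22.0
  y^{k+1} = 0.0 + 0.25*22.0 = 5.5
Step 2: y^k = 5.5, reduced costs: (4.5, -7.0)
  x^k = (0.0, 5.0), subgradient = b - a^T x = 2.0
  y^{k+1} = 5.5 + 0.25*2.0 = 6.0
Dual objective at y_2 = 6.0: reduced costs (4.0, -9.0), box minimizer x = (0.0, 5.0)
g(y_2) = b*y + (c1 - a1*y)*x1 + (c2 - a2*y)*x2 = 22*6.0 + 4.0*0.0 + (-9.0)*5.0 = 132.0 + 0.0 - 45.0 = 87.0


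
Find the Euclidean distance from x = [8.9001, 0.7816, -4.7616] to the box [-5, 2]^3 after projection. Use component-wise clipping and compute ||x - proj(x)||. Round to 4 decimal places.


Project each component onto [-5, 2].
clip(8.9001) = 2.0, clip(0.7816) = 0.7816, clip(-4.7616) = -4.7616
Projection = [2.0, 0.7816, -4.7616]
Squared diffs: [47.6114, 0.0, 0.0]
Distance = sqrt(47.6114) = 6.9001


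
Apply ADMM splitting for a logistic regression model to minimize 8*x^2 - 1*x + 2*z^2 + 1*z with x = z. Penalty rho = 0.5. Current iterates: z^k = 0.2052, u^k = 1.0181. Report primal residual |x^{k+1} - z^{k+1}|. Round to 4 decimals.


ADMM iteration with rho = 0.5, z^k = 0.2052, u^k = 1.0181
Step 1: x-update.
Minimize 8*x^2 - 1*x + (0.5/2)*(x - 0.2052 + 1.0181)^2
FOC: (2*8 + 0.5)*x = 1 + 0.5*(0.2052 - 1.0181)
x^{k+1} = 0.036
Step 2: z-update.
Minimize 2*z^2 + 1*z + (0.5/2)*(0.036 - z + 1.0181)^2
FOC: (2*2 + 0.5)*z = -1 + 0.5*(0.036 + 1.0181)
z^{k+1} = -0.1051
Step 3: u-update.
u^{k+1} = 1.0181 + 0.036 + 0.1051 = 1.1592
Step 4: Primal residual = |0.036 + 0.1051| = 0.1411


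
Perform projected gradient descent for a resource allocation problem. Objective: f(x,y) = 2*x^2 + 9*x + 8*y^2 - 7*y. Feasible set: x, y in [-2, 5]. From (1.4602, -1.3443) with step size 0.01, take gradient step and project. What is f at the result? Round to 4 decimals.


Step 1: Compute gradient at (1.4602, -1.3443).
grad_x = 2*2*1.4602 + 9 = 14.8408
grad_y = 2*8*-1.3443 - 7 = -28.5088
Step 2: Gradient step.
x_raw = 1.4602 - 0.01*14.8408 = 1.3118
y_raw = -1.3443 - 0.01*-28.5088 = -1.0592
Step 3: Project onto [-2, 5].
x_proj = clip(1.3118) = 1.3118
y_proj = clip(-1.0592) = -1.0592
Step 4: Evaluate f.
f(1.3118, -1.0592) = 31.6376


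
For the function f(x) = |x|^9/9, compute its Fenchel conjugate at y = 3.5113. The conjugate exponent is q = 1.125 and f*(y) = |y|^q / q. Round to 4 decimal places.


The conjugate exponent q satisfies 1/p + 1/q = 1.
p = 9, so q = 9/(9 - 1) = 1.125
|y|^q = 3.5113^1.125 = 4.1082
f*(3.5113) = 4.1082 / 1.125 = 3.6517


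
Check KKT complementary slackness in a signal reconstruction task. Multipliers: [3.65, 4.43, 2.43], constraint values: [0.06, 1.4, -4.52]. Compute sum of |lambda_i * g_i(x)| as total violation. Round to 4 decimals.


KKT complementary slackness check:
lambda_1 * g_1 = 3.65 * 0.06 = 0.219
lambda_2 * g_2 = 4.43 * 1.4 = 6.202
lambda_3 * g_3 = 2.43 * -4.52 = -10.9836
Total violation = 0.219 + 6.202 + 10.9836 = 17.4046


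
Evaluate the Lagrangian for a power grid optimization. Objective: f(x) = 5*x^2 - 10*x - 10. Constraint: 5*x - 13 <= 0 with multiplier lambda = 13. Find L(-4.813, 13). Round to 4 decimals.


Step 1: Evaluate f(x).
f(-4.813) = 5*(-4.813)^2 - 10*(-4.813) - 10 = 153.9548
Step 2: Evaluate g(x).
g(-4.813) = 5*-4.813 - 13 = -37.065
Step 3: Compute Lagrangian.
L = 153.9548 + 13*-37.065 = -327.8902


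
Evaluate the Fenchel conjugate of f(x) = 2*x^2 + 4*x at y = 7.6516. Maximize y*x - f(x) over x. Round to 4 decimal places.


f*(y) = sup_x {y*x - a*x^2 - b*x} = sup_x {(y-b)*x - a*x^2}
FOC: (y - b) - 2a*x = 0 => x* = (y - b)/(2a)
x* = (7.6516 - 4)/(2*2) = 0.9129
f*(7.6516) = (y-b)^2/(4a) = (7.6516 - 4)^2/(4*2)
= 13.3342/8 = 1.6668


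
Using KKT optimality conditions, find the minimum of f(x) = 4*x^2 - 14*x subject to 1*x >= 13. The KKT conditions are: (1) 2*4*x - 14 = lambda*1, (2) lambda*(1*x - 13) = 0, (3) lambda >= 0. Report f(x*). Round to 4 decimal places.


Step 1: Try lambda = 0 (constraint inactive).
x_unc = 14/(2*4) = 1.75
Check: 1*1.75 = 1.75 < 13 -- violated!
Step 2: Constraint must be active: 1*x = 13
x* = 13/1 = 13.0
lambda = (2*4*13.0 - 14)/1 = 90.0
Step 3: Compute optimal value.
f(x*) = 4*13.0^2 - 14*13.0 = 494.0


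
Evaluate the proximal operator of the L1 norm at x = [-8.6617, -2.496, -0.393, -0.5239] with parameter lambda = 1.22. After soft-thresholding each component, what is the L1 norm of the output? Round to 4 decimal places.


Soft-thresholding with lambda = 1.22:
prox(-8.6617) = sign(-8.6617)*max(|-8.6617| - 1.22, 0) = -7.4417
prox(-2.496) = sign(-2.496)*max(|-2.496| - 1.22, 0) = -1.276
prox(-0.393) = sign(-0.393)*max(|-0.393| - 1.22, 0) = 0.0
prox(-0.5239) = sign(-0.5239)*max(|-0.5239| - 1.22, 0) = 0.0
prox(x) = [-7.4417, -1.276, 0.0, 0.0]
||prox(x)||_1 = 7.4417 + 1.276 + 0.0 + 0.0 = 8.7177


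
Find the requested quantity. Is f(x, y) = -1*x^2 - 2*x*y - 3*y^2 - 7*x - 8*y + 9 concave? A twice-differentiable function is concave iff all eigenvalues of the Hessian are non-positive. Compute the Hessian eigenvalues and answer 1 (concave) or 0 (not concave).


The Hessian of f(x,y) = -1*x^2 - 2*x*y - 3*y^2 - 7*x - 8*y + 9 is:
H = [[-2, -2], [-2, -6]]
Trace = -2 - 6 = -8
Determinant = -2*-6 - (-2)^2 = 8
Discriminant = (-8)^2 - 4*8 = 32.0
Eigenvalues: lambda_1 = -6.8284, lambda_2 = -1.1716
The function is concave.

1


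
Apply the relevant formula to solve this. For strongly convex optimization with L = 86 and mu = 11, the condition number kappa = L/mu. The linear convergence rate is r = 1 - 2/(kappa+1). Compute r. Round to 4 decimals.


Step 1: Compute the condition number.
kappa = L/mu = 86/11 = 7.8182
Step 2: Compute the convergence rate.
r = 1 - 2/(kappa + 1) = 1 - 2*mu/(L + mu) = (L - mu)/(L + mu) = 75/97 = 0.7732


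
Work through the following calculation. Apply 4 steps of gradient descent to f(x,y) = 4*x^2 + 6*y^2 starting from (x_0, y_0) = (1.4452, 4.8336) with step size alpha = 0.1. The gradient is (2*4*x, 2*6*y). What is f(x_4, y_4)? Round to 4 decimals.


Gradient descent on f(x,y) = 4*x^2 + 6*y^2.
Starting point: (1.4452, 4.8336), alpha = 0.1
Step 1: grad_x = 2*4*1.4452 = 11.5616, grad_y = 2*6*4.8336 = 58.0032
  x_1 = 1.4452 - 0.1*11.5616 = 0.289
  y_1 = 4.8336 - 0.1*58.0032 = -0.9667
Step 2: grad_x = 2*4*0.289 = 2.3123, grad_y = 2*6*-0.9667 = -11.6006
  x_2 = 0.289 - 0.1*2.3123 = 0.0578
  y_2 = -0.9667 - 0.1*-11.6006 = 0.1933
Step 3: grad_x = 2*4*0.0578 = 0.4625, grad_y = 2*6*0.1933 = 2.3201
  x_3 = 0.0578 - 0.1*0.4625 = 0.0116
  y_3 = 0.1933 - 0.1*2.3201 = -0.0387
Step 4: grad_x = 2*4*0.0116 = 0.0925, grad_y = 2*6*-0.0387 = -0.464
  x_4 = 0.0116 - 0.1*0.0925 = 0.0023
  y_4 = -0.0387 - 0.1*-0.464 = 0.0077
f(0.0023, 0.0077) = 4*0.0023^2 + 6*0.0077^2 = 0.0004


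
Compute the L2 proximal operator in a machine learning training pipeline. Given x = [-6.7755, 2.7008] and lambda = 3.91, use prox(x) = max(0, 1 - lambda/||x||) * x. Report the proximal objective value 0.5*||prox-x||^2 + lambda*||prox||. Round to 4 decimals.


Step 1: Compute ||x||.
||x|| = 7.294
Step 2: Compute scaling factor.
scale = max(0, 1 - 3.91/7.294) = 0.4639
Step 3: prox(x) = [-3.1434, 1.253]
||prox(x)|| = 3.384
Step 4: Proximal objective.
0.5*||prox-x||^2 = 7.6441
lambda*||prox|| = 13.2314
Total = 20.8753


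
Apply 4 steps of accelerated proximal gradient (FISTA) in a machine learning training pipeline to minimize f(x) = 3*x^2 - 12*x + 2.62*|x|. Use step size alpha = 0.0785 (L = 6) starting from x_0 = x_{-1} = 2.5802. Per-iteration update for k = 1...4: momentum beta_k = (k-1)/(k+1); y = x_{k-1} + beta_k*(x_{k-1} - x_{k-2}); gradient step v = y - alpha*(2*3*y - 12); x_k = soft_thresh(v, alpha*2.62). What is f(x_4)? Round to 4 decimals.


FISTA on f(x) = 3*x^2 - 12*x + 2.62*|x|
L = 6, alpha = 0.0785
Iteration 1: beta = 0.0, y = 2.5802 + 0.0*(2.5802 - 2.5802) = 2.5802
  grad(y) = 3.4812, v = y - alpha*grad = 2.3069
  prox(v) = soft_thresh(2.3069, 0.2057) = 2.1013
Iteration 2: beta = 0.3333, y = 2.1013 + 0.3333*(2.1013 - 2.5802) = 1.9416
  grad(y) = -0.3504, v = y - alpha*grad = 1.9691
  prox(v) = soft_thresh(1.9691, 0.2057) = 1.7634
Iteration 3: beta = 0.5, y = 1.7634 + 0.5*(1.7634 - 2.1013) = 1.5945
  grad(y) = -2.4328, v = y - alpha*grad = 1.7855
  prox(v) = soft_thresh(1.7855, 0.2057) = 1.5798
Iteration 4: beta = 0.6, y = 1.5798 + 0.6*(1.5798 - 1.7634) = 1.4697
  grad(y) = -3.1819, v = y - alpha*grad = 1.7195
  prox(v) = soft_thresh(1.7195, 0.2057) = 1.5138
f(x_4) = 3*1.5138^2 - 12*1.5138 + 2.62*|1.5138| = -7.3247


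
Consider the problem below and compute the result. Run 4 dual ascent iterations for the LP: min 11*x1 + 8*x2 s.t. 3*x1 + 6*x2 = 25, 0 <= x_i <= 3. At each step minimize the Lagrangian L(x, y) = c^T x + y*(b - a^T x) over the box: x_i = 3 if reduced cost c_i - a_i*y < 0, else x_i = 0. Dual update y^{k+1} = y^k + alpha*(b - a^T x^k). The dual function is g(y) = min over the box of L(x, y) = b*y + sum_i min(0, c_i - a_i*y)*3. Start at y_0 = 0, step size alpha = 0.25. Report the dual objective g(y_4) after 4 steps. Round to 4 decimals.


Dual ascent for LP: min 11*x1 + 8*x2, 3*x1 + 6*x2 = 25, 0 <= x_i <= 3
Step 1: y^k = 0.0, reduced costs: (11.0, 8.0)
  x^k = (0.0, 0.0), subgradient = b - a^T x = 25.0
  y^{k+1} = 0.0 + 0.25*25.0 = 6.25
Step 2: y^k = 6.25, reduced costs: (-7.75, -29.5)
  x^k = (3.0, 3.0), subgradient = b - a^T x = -2.0
  y^{k+1} = 6.25 + 0.25*-2.0 = 5.75
Step 3: y^k = 5.75, reduced costs: (-6.25, -26.5)
  x^k = (3.0, 3.0), subgradient = b - a^T x = -2.0
  y^{k+1} = 5.75 + 0.25*-2.0 = 5.25
Step 4: y^k = 5.25, reduced costs: (-4.75, -23.5)
  x^k = (3.0, 3.0), subgradient = b - a^T x = -2.0
  y^{k+1} = 5.25 + 0.25*-2.0 = 4.75
Dual objective at y_4 = 4.75: reduced costs (-3.25, -20.5), box minimizer x = (3.0, 3.0)
g(y_4) = b*y + (c1 - a1*y)*x1 + (c2 - a2*y)*x2 = 25*4.75 + (-3.25)*3.0 + (-20.5)*3.0 = 118.75 - 9.75 - 61.5 = 47.5


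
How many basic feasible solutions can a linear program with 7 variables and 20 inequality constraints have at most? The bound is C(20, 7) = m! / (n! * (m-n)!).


Each vertex corresponds to some choice of n active constraints out of m, so the number of vertices is at most C(m, n) = m! / (n!(m-n)!).
m = 20, n = 7
Numerator: 20 * 19 * 18 * 17 * 16 * 15 * 14
Denominator: 7! = 5040
C(20, 7) = 77520


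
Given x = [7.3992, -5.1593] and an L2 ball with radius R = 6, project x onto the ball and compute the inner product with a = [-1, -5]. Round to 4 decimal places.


Step 1: Compute ||x|| (intermediates to 6 decimals).
||x|| = sqrt(7.3992^2 + (-5.1593)^2) = 9.02034
Step 2: Project.
Since ||x|| > R, scale = R/||x|| = 6/9.02034 = 0.665163, proj(x) = scale * x
proj(x) = [4.921674, -3.431775]
Step 3: Dot product.
a^T * proj(x) = -1*4.921674 - 5*(-3.431775) = 12.2372


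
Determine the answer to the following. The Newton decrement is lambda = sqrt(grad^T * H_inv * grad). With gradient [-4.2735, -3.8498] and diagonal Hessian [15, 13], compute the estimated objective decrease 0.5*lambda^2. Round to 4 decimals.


Step 1: H is diagonal, so H^(-1) * g = [-0.2849, -0.2961].
Step 2: g^T H^(-1) g = sum_i g_i^2 / H_ii
  = (-4.2735)^2/15 + (-3.8498)^2/13
  = 1.2175 + 1.1401 = 2.3576
Step 3: Objective decrease = 0.5 * g^T H^(-1) g = 1.1788


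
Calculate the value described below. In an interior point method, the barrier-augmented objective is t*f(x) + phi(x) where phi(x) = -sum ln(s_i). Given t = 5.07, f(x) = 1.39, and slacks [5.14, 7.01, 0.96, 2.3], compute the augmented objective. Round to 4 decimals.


Step 1: Compute log-barrier.
ln values: [1.6371, 1.9473, -0.0408, 0.8329]
phi = -(1.6371 + 1.9473 - 0.0408 + 0.8329) = -4.3765
Step 2: Compute augmented objective.
t*f(x) = 5.07*1.39 = 7.0473
Total = 7.0473 - 4.3765 = 2.6708


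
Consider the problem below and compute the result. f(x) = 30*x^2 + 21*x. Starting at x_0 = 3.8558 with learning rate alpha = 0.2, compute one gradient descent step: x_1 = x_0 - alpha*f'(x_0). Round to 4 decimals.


We compute the gradient at x_0 and apply the update.
f'(x) = 60*x + 21
f'(3.8558) = 60*3.8558 + 21 = 252.348
x_1 = 3.8558 - 0.2*252.348 = -46.6138


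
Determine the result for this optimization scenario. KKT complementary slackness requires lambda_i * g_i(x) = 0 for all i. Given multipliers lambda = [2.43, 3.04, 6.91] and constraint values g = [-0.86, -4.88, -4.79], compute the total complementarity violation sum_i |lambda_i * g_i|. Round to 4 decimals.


KKT complementary slackness check:
lambda_1 * g_1 = 2.43 * -0.86 = -2.0898
lambda_2 * g_2 = 3.04 * -4.88 = -14.8352
lambda_3 * g_3 = 6.91 * -4.79 = -33.0989
Total violation = 2.0898 + 14.8352 + 33.0989 = 50.0239


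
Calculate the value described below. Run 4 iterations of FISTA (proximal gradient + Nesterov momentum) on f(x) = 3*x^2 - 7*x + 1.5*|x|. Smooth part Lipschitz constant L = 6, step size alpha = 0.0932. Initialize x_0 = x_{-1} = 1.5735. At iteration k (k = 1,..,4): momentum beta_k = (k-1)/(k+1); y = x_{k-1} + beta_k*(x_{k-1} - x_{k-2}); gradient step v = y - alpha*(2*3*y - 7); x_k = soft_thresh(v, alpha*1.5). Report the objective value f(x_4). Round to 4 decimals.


FISTA on f(x) = 3*x^2 - 7*x + 1.5*|x|
L = 6, alpha = 0.0932
Iteration 1: beta = 0.0, y = 1.5735 + 0.0*(1.5735 - 1.5735) = 1.5735
  grad(y) = 2.441, v = y - alpha*grad = 1.346
  prox(v) = soft_thresh(1.346, 0.1398) = 1.2062
Iteration 2: beta = 0.3333, y = 1.2062 + 0.3333*(1.2062 - 1.5735) = 1.0838
  grad(y) = -0.4974, v = y - alpha*grad = 1.1301
  prox(v) = soft_thresh(1.1301, 0.1398) = 0.9903
Iteration 3: beta = 0.5, y = 0.9903 + 0.5*(0.9903 - 1.2062) = 0.8824
  grad(y) = -1.7057, v = y - alpha*grad = 1.0414
  prox(v) = soft_thresh(1.0414, 0.1398) = 0.9016
Iteration 4: beta = 0.6, y = 0.9016 + 0.6*(0.9016 - 0.9903) = 0.8483
  grad(y) = -1.9102, v = y - alpha*grad = 1.0263
  prox(v) = soft_thresh(1.0263, 0.1398) = 0.8865
f(x_4) = 3*0.8865^2 - 7*0.8865 + 1.5*|0.8865| = -2.5181


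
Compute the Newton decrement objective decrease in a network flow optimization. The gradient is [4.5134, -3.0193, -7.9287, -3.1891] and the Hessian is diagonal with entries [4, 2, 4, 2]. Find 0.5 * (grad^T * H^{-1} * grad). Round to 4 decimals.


Step 1: H is diagonal, so H^(-1) * g = [1.1284, -1.5097, -1.9822, -1.5946].
Step 2: g^T H^(-1) g = sum_i g_i^2 / H_ii
  = (4.5134)^2/4 + (-3.0193)^2/2 + (-7.9287)^2/4 + (-3.1891)^2/2
  = 5.0927 + 4.5581 + 15.7161 + 5.0852 = 30.452
Step 3: Objective decrease = 0.5 * g^T H^(-1) g = 15.226


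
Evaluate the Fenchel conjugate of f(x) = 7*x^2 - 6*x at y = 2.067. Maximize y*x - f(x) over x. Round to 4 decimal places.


f*(y) = sup_x {y*x - a*x^2 - b*x} = sup_x {(y-b)*x - a*x^2}
FOC: (y - b) - 2a*x = 0 => x* = (y - b)/(2a)
x* = (2.067 + 6)/(2*7) = 0.5762
f*(2.067) = (y-b)^2/(4a) = (2.067 + 6)^2/(4*7)
= 65.0765/28 = 2.3242


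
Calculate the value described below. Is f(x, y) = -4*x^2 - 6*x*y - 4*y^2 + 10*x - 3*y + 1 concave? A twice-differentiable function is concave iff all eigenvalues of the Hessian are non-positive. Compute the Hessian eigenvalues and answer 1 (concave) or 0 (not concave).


The Hessian of f(x,y) = -4*x^2 - 6*x*y - 4*y^2 + 10*x - 3*y + 1 is:
H = [[-8, -6], [-6, -8]]
Trace = -8 - 8 = -16
Determinant = -8*-8 - (-6)^2 = 28
Discriminant = (-16)^2 - 4*28 = 144.0
Eigenvalues: lambda_1 = -14.0, lambda_2 = -2.0
The function is concave.

1


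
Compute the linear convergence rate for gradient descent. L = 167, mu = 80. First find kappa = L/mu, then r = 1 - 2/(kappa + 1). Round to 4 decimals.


Step 1: Compute the condition number.
kappa = L/mu = 167/80 = 2.0875
Step 2: Compute the convergence rate.
r = 1 - 2/(kappa + 1) = 1 - 2*mu/(L + mu) = (L - mu)/(L + mu) = 87/247 = 0.3522


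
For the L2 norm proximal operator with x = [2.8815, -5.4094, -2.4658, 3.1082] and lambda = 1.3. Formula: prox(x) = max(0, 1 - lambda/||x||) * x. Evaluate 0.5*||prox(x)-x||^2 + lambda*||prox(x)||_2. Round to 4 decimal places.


Step 1: Compute ||x||.
||x|| = 7.3011
Step 2: Compute scaling factor.
scale = max(0, 1 - 1.3/7.3011) = 0.8219
Step 3: prox(x) = [2.3684, -4.4462, -2.0267, 2.5548]
||prox(x)|| = 6.0011
Step 4: Proximal objective.
0.5*||prox-x||^2 = 0.845
lambda*||prox|| = 7.8014
Total = 8.6464


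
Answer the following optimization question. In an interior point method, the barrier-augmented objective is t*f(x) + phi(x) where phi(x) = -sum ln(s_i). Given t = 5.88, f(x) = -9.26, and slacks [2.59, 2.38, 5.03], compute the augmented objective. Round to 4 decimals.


Step 1: Compute log-barrier.
ln values: [0.9517, 0.8671, 1.6154]
phi = -(0.9517 + 0.8671 + 1.6154) = -3.4342
Step 2: Compute augmented objective.
t*f(x) = 5.88*-9.26 = -54.4488
Total = -54.4488 - 3.4342 = -57.883


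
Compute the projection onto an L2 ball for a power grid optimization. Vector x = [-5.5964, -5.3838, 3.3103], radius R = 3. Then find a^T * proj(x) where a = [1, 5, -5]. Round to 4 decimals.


Step 1: Compute ||x|| (intermediates to 6 decimals).
||x|| = sqrt((-5.5964)^2 + (-5.3838)^2 + 3.3103^2) = 8.441746
Step 2: Project.
Since ||x|| > R, scale = R/||x|| = 3/8.441746 = 0.355377, proj(x) = scale * x
proj(x) = [-1.988832, -1.913279, 1.176404]
Step 3: Dot product.
a^T * proj(x) = 1*(-1.988832) + 5*(-1.913279) - 5*1.176404 = -17.4372


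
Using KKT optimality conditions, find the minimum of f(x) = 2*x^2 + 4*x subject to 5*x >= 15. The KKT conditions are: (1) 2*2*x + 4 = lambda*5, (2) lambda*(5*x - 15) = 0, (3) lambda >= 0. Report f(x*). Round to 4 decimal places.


Step 1: Try lambda = 0 (constraint inactive).
x_unc = -4/(2*2) = -1.0
Check: 5*-1.0 = -5.0 < 15 -- violated!
Step 2: Constraint must be active: 5*x = 15
x* = 15/5 = 3.0
lambda = (2*2*3.0 + 4)/5 = 3.2
Step 3: Compute optimal value.
f(x*) = 2*3.0^2 + 4*3.0 = 30.0


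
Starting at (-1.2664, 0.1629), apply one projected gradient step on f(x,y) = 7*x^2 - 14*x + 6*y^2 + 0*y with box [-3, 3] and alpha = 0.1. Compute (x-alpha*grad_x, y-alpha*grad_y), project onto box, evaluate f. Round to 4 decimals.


Step 1: Compute gradient at (-1.2664, 0.1629).
grad_x = 2*7*-1.2664 - 14 = -31.7296
grad_y = 2*6*0.1629 + 0 = 1.9548
Step 2: Gradient step.
x_raw = -1.2664 - 0.1*-31.7296 = 1.9066
y_raw = 0.1629 - 0.1*1.9548 = -0.0326
Step 3: Project onto [-3, 3].
x_proj = clip(1.9066) = 1.9066
y_proj = clip(-0.0326) = -0.0326
Step 4: Evaluate f.
f(1.9066, -0.0326) = -1.2407


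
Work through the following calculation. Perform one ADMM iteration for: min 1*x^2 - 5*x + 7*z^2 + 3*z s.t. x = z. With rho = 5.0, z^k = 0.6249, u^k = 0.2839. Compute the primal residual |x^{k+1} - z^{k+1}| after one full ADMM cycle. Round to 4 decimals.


ADMM iteration with rho = 5.0, z^k = 0.6249, u^k = 0.2839
Step 1: x-update.
Minimize 1*x^2 - 5*x + (5.0/2)*(x - 0.6249 + 0.2839)^2
FOC: (2*1 + 5.0)*x = 5 + 5.0*(0.6249 - 0.2839)
x^{k+1} = 0.9579
Step 2: z-update.
Minimize 7*z^2 + 3*z + (5.0/2)*(0.9579 - z + 0.2839)^2
FOC: (2*7 + 5.0)*z = -3 + 5.0*(0.9579 + 0.2839)
z^{k+1} = 0.1689
Step 3: u-update.
u^{k+1} = 0.2839 + 0.9579 - 0.1689 = 1.0729
Step 4: Primal residual = |0.9579 - 0.1689| = 0.789


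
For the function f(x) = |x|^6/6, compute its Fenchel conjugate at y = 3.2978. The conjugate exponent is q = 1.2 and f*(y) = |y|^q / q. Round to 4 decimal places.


The conjugate exponent q satisfies 1/p + 1/q = 1.
p = 6, so q = 6/(6 - 1) = 1.2
|y|^q = 3.2978^1.2 = 4.1867
f*(3.2978) = 4.1867 / 1.2 = 3.4889


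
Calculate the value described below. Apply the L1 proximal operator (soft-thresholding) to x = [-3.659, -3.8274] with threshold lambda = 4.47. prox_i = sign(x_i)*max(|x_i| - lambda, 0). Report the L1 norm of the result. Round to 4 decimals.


Soft-thresholding with lambda = 4.47:
prox(-3.659) = sign(-3.659)*max(|-3.659| - 4.47, 0) = 0.0
prox(-3.8274) = sign(-3.8274)*max(|-3.8274| - 4.47, 0) = 0.0
prox(x) = [0.0, 0.0]
||prox(x)||_1 = 0.0 + 0.0 = 0.0


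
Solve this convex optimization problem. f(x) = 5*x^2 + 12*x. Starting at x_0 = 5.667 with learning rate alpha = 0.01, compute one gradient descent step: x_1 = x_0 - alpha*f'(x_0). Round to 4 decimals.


We compute the gradient at x_0 and apply the update.
f'(x) = 10*x + 12
f'(5.667) = 10*5.667 + 12 = 68.67
x_1 = 5.667 - 0.01*68.67 = 4.9803


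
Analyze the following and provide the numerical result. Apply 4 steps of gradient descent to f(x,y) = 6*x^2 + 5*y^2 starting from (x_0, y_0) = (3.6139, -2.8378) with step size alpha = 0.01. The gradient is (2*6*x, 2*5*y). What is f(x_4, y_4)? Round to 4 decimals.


Gradient descent on f(x,y) = 6*x^2 + 5*y^2.
Starting point: (3.6139, -2.8378), alpha = 0.01
Step 1: grad_x = 2*6*3.6139 = 43.3668, grad_y = 2*5*-2.8378 = -28.378
  x_1 = 3.6139 - 0.01*43.3668 = 3.1802
  y_1 = -2.8378 - 0.01*-28.378 = -2.554
Step 2: grad_x = 2*6*3.1802 = 38.1628, grad_y = 2*5*-2.554 = -25.5402
  x_2 = 3.1802 - 0.01*38.1628 = 2.7986
  y_2 = -2.554 - 0.01*-25.5402 = -2.2986
Step 3: grad_x = 2*6*2.7986 = 33.5832, grad_y = 2*5*-2.2986 = -22.9862
  x_3 = 2.7986 - 0.01*33.5832 = 2.4628
  y_3 = -2.2986 - 0.01*-22.9862 = -2.0688
Step 4: grad_x = 2*6*2.4628 = 29.5533, grad_y = 2*5*-2.0688 = -20.6876
  x_4 = 2.4628 - 0.01*29.5533 = 2.1672
  y_4 = -2.0688 - 0.01*-20.6876 = -1.8619
f(2.1672, -1.8619) = 6*2.1672^2 + 5*(-1.8619)^2 = 45.5145


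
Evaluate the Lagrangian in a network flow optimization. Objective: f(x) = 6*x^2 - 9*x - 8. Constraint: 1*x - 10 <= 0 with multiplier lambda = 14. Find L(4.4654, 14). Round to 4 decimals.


Step 1: Evaluate f(x).
f(4.4654) = 6*4.4654^2 - 9*4.4654 - 8 = 71.4502
Step 2: Evaluate g(x).
g(4.4654) = 1*4.4654 - 10 = -5.5346
Step 3: Compute Lagrangian.
L = 71.4502 + 14*-5.5346 = -6.0342


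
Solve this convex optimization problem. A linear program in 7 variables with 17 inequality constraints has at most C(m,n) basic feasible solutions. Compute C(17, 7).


Each vertex corresponds to some choice of n active constraints out of m, so the number of vertices is at most C(m, n) = m! / (n!(m-n)!).
m = 17, n = 7
Numerator: 17 * 16 * 15 * 14 * 13 * 12 * 11
Denominator: 7! = 5040
C(17, 7) = 19448


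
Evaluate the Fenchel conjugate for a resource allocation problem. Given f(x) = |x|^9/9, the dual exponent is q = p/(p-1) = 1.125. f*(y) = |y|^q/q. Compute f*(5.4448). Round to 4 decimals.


The conjugate exponent q satisfies 1/p + 1/q = 1.
p = 9, so q = 9/(9 - 1) = 1.125
|y|^q = 5.4448^1.125 = 6.7295
f*(5.4448) = 6.7295 / 1.125 = 5.9817


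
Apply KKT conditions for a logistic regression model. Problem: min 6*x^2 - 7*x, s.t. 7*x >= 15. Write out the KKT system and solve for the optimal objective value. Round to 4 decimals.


Step 1: Try lambda = 0 (constraint inactive).
x_unc = 7/(2*6) = 0.5833
Check: 7*0.5833 = 4.0831 < 15 -- violated!
Step 2: Constraint must be active: 7*x = 15
x* = 15/7 = 2.1429 (rounded; the exact value 15/7 is used below)
lambda = (2*6*(15/7) - 7)/7 = 2.6735
Step 3: Compute optimal value.
f(x*) = 6*(15/7)^2 - 7*(15/7) = 12.551


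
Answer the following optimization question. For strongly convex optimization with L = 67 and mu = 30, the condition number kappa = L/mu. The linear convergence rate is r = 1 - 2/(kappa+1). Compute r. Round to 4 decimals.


Step 1: Compute the condition number.
kappa = L/mu = 67/30 = 2.2333
Step 2: Compute the convergence rate.
r = 1 - 2/(kappa + 1) = 1 - 2*mu/(L + mu) = (L - mu)/(L + mu) = 37/97 = 0.3814


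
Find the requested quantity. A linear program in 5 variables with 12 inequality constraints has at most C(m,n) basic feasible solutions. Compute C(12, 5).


Each vertex corresponds to some choice of n active constraints out of m, so the number of vertices is at most C(m, n) = m! / (n!(m-n)!).
m = 12, n = 5
Numerator: 12 * 11 * 10 * 9 * 8
Denominator: 5! = 120
C(12, 5) = 792


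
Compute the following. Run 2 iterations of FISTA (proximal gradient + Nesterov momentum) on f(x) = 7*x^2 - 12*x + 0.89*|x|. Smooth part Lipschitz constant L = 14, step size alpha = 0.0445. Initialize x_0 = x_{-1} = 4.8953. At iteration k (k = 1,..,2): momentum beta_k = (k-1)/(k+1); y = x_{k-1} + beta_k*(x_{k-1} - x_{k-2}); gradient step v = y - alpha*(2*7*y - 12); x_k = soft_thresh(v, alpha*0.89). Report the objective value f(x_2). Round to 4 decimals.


FISTA on f(x) = 7*x^2 - 12*x + 0.89*|x|
L = 14, alpha = 0.0445
Iteration 1: beta = 0.0, y = 4.8953 + 0.0*(4.8953 - 4.8953) = 4.8953
  grad(y) = 56.5342, v = y - alpha*grad = 2.3795
  prox(v) = soft_thresh(2.3795, 0.0396) = 2.3399
Iteration 2: beta = 0.3333, y = 2.3399 + 0.3333*(2.3399 - 4.8953) = 1.4881
  grad(y) = 8.8338, v = y - alpha*grad = 1.095
  prox(v) = soft_thresh(1.095, 0.0396) = 1.0554
f(x_2) = 7*1.0554^2 - 12*1.0554 + 0.89*|1.0554| = -3.9283


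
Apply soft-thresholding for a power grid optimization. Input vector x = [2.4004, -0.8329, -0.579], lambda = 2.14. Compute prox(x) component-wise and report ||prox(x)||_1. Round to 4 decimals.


Soft-thresholding with lambda = 2.14:
prox(2.4004) = sign(2.4004)*max(|2.4004| - 2.14, 0) = 0.2604
prox(-0.8329) = sign(-0.8329)*max(|-0.8329| - 2.14, 0) = 0.0
prox(-0.579) = sign(-0.579)*max(|-0.579| - 2.14, 0) = 0.0
prox(x) = [0.2604, 0.0, 0.0]
||prox(x)||_1 = 0.2604 + 0.0 + 0.0 = 0.2604


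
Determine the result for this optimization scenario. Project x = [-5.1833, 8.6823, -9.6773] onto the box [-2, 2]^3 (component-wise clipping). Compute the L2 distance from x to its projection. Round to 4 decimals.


Project each component onto [-2, 2].
clip(-5.1833) = -2.0, clip(8.6823) = 2.0, clip(-9.6773) = -2.0
Projection = [-2.0, 2.0, -2.0]
Squared diffs: [10.1334, 44.6531, 58.9409]
Distance = sqrt(113.7274) = 10.6643


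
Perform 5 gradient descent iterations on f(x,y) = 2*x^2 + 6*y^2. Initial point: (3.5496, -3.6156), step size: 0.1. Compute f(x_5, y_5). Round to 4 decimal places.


Gradient descent on f(x,y) = 2*x^2 + 6*y^2.
Starting point: (3.5496, -3.6156), alpha = 0.1
Step 1: grad_x = 2*2*3.5496 = 14.1984, grad_y = 2*6*-3.6156 = -43.3872
  x_1 = 3.5496 - 0.1*14.1984 = 2.1298
  y_1 = -3.6156 - 0.1*-43.3872 = 0.7231
Step 2: grad_x = 2*2*2.1298 = 8.519, grad_y = 2*6*0.7231 = 8.6774
  x_2 = 2.1298 - 0.1*8.519 = 1.2779
  y_2 = 0.7231 - 0.1*8.6774 = -0.1446
Step 3: grad_x = 2*2*1.2779 = 5.1114, grad_y = 2*6*-0.1446 = -1.7355
  x_3 = 1.2779 - 0.1*5.1114 = 0.7667
  y_3 = -0.1446 - 0.1*-1.7355 = 0.0289
Step 4: grad_x = 2*2*0.7667 = 3.0669, grad_y = 2*6*0.0289 = 0.3471
  x_4 = 0.7667 - 0.1*3.0669 = 0.46
  y_4 = 0.0289 - 0.1*0.3471 = -0.0058
Step 5: grad_x = 2*2*0.46 = 1.8401, grad_y = 2*6*-0.0058 = -0.0694
  x_5 = 0.46 - 0.1*1.8401 = 0.276
  y_5 = -0.0058 - 0.1*-0.0694 = 0.0012
f(0.276, 0.0012) = 2*0.276^2 + 6*0.0012^2 = 0.1524


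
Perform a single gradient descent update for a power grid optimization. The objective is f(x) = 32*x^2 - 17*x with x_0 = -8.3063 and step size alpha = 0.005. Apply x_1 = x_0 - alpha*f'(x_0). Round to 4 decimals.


We compute the gradient at x_0 and apply the update.
f'(x) = 64*x - 17
f'(-8.3063) = 64*-8.3063 - 17 = -548.6032
x_1 = -8.3063 - 0.005*-548.6032 = -5.5633


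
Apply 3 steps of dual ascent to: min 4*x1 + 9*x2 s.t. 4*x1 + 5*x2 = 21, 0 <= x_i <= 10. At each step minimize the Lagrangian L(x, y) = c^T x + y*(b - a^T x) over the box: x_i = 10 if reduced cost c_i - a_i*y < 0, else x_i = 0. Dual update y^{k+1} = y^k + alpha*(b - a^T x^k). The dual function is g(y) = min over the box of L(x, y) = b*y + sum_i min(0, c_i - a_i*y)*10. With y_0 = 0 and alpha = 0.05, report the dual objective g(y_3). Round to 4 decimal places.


Dual ascent for LP: min 4*x1 + 9*x2, 4*x1 + 5*x2 = 21, 0 <= x_i <= 10
Step 1: y^k = 0.0, reduced costs: (4.0, 9.0)
  x^k = (0.0, 0.0), subgradient = b - a^T x = 21.0
  y^{k+1} = 0.0 + 0.05*21.0 = 1.05
Step 2: y^k = 1.05, reduced costs: (-0.2, 3.75)
  x^k = (10.0, 0.0), subgradient = b - a^T x = -19.0
  y^{k+1} = 1.05 + 0.05*-19.0 = 0.1
Step 3: y^k = 0.1, reduced costs: (3.6, 8.5)
  x^k = (0.0, 0.0), subgradient = b - a^T x = 21.0
  y^{k+1} = 0.1 + 0.05*21.0 = 1.15
Dual objective at y_3 = 1.15: reduced costs (-0.6, 3.25), box minimizer x = (10.0, 0.0)
g(y_3) = b*y + (c1 - a1*y)*x1 + (c2 - a2*y)*x2 = 21*1.15 + (-0.6)*10.0 + 3.25*0.0 = 24.15 - 6.0 + 0.0 = 18.15


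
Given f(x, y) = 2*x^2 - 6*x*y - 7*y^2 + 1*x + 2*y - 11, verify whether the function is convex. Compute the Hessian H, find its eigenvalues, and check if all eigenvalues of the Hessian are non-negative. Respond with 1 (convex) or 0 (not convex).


The Hessian of f(x,y) = 2*x^2 - 6*x*y - 7*y^2 + 1*x + 2*y - 11 is:
H = [[4, -6], [-6, -14]]
Trace = 4 - 14 = -10
Determinant = 4*-14 - (-6)^2 = -92
Discriminant = (-10)^2 - 4*-92 = 468.0
Eigenvalues: lambda_1 = -15.8167, lambda_2 = 5.8167
The function is not convex.

0


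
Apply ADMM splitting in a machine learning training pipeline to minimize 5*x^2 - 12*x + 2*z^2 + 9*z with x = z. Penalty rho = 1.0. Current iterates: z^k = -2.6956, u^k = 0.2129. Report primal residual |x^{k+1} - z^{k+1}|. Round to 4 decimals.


ADMM iteration with rho = 1.0, z^k = -2.6956, u^k = 0.2129
Step 1: x-update.
Minimize 5*x^2 - 12*x + (1.0/2)*(x + 2.6956 + 0.2129)^2
FOC: (2*5 + 1.0)*x = 12 + 1.0*(-2.6956 - 0.2129)
x^{k+1} = 0.8265
Step 2: z-update.
Minimize 2*z^2 + 9*z + (1.0/2)*(0.8265 - z + 0.2129)^2
FOC: (2*2 + 1.0)*z = -9 + 1.0*(0.8265 + 0.2129)
z^{k+1} = -1.5921
Step 3: u-update.
u^{k+1} = 0.2129 + 0.8265 + 1.5921 = 2.6315
Step 4: Primal residual = |0.8265 + 1.5921| = 2.4186


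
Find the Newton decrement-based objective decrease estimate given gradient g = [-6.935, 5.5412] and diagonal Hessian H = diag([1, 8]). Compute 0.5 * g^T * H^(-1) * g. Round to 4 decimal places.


Step 1: H is diagonal, so H^(-1) * g = [-6.935, 0.6927].
Step 2: g^T H^(-1) g = sum_i g_i^2 / H_ii
  = (-6.935)^2/1 + (5.5412)^2/8
  = 48.0942 + 3.8381 = 51.9323
Step 3: Objective decrease = 0.5 * g^T H^(-1) g = 25.9662


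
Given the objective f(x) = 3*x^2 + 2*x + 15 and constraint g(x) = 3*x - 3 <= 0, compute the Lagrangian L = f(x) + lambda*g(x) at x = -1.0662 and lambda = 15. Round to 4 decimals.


Step 1: Evaluate f(x).
f(-1.0662) = 3*(-1.0662)^2 + 2*(-1.0662) + 15 = 16.2779
Step 2: Evaluate g(x).
g(-1.0662) = 3*-1.0662 - 3 = -6.1986
Step 3: Compute Lagrangian.
L = 16.2779 + 15*-6.1986 = -76.7011


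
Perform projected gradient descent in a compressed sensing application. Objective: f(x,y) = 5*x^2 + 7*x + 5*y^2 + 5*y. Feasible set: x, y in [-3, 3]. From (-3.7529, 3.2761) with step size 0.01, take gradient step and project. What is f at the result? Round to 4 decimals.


Step 1: Compute gradient at (-3.7529, 3.2761).
grad_x = 2*5*-3.7529 + 7 = -30.529
grad_y = 2*5*3.2761 + 5 = 37.761
Step 2: Gradient step.
x_raw = -3.7529 - 0.01*-30.529 = -3.4476
y_raw = 3.2761 - 0.01*37.761 = 2.8985
Step 3: Project onto [-3, 3].
x_proj = clip(-3.4476) = -3.0
y_proj = clip(2.8985) = 2.8985
Step 4: Evaluate f.
f(-3.0, 2.8985) = 80.4987


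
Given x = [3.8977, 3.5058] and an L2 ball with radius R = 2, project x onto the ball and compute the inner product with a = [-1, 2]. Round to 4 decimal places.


Step 1: Compute ||x|| (intermediates to 6 decimals).
||x|| = sqrt(3.8977^2 + 3.5058^2) = 5.242394
Step 2: Project.
Since ||x|| > R, scale = R/||x|| = 2/5.242394 = 0.381505, proj(x) = scale * x
proj(x) = [1.486992, 1.33748]
Step 3: Dot product.
a^T * proj(x) = -1*1.486992 + 2*1.33748 = 1.188


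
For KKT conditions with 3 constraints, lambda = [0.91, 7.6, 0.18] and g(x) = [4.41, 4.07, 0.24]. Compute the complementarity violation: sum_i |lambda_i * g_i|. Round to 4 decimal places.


KKT complementary slackness check:
lambda_1 * g_1 = 0.91 * 4.41 = 4.0131
lambda_2 * g_2 = 7.6 * 4.07 = 30.932
lambda_3 * g_3 = 0.18 * 0.24 = 0.0432
Total violation = 4.0131 + 30.932 + 0.0432 = 34.9883


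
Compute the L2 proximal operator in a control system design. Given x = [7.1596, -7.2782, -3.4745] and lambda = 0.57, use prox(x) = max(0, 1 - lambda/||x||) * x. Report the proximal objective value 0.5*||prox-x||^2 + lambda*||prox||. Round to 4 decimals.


Step 1: Compute ||x||.
||x|| = 10.7844
Step 2: Compute scaling factor.
scale = max(0, 1 - 0.57/10.7844) = 0.9471
Step 3: prox(x) = [6.7812, -6.8935, -3.2909]
||prox(x)|| = 10.2144
Step 4: Proximal objective.
0.5*||prox-x||^2 = 0.1625
lambda*||prox|| = 5.8222
Total = 5.9847


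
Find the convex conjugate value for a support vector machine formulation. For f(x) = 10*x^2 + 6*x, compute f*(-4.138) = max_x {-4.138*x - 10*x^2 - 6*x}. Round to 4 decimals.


f*(y) = sup_x {y*x - a*x^2 - b*x} = sup_x {(y-b)*x - a*x^2}
FOC: (y - b) - 2a*x = 0 => x* = (y - b)/(2a)
x* = (-4.138 - 6)/(2*10) = -0.5069
f*(-4.138) = (y-b)^2/(4a) = (-4.138 - 6)^2/(4*10)
= 102.779/40 = 2.5695


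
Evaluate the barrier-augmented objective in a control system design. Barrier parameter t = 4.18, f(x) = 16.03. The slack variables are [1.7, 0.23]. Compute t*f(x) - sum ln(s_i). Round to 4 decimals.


Step 1: Compute log-barrier.
ln values: [0.5306, -1.4697]
phi = -(0.5306 - 1.4697) = 0.939
Step 2: Compute augmented objective.
t*f(x) = 4.18*16.03 = 67.0054
Total = 67.0054 + 0.939 = 67.9444


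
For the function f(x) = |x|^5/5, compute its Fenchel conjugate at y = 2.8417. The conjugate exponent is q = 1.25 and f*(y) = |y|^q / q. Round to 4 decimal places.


The conjugate exponent q satisfies 1/p + 1/q = 1.
p = 5, so q = 5/(5 - 1) = 1.25
|y|^q = 2.8417^1.25 = 3.6895
f*(2.8417) = 3.6895 / 1.25 = 2.9516


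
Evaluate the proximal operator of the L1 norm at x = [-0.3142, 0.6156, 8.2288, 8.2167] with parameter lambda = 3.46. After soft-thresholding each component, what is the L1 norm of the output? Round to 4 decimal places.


Soft-thresholding with lambda = 3.46:
prox(-0.3142) = sign(-0.3142)*max(|-0.3142| - 3.46, 0) = 0.0
prox(0.6156) = sign(0.6156)*max(|0.6156| - 3.46, 0) = 0.0
prox(8.2288) = sign(8.2288)*max(|8.2288| - 3.46, 0) = 4.7688
prox(8.2167) = sign(8.2167)*max(|8.2167| - 3.46, 0) = 4.7567
prox(x) = [0.0, 0.0, 4.7688, 4.7567]
||prox(x)||_1 = 0.0 + 0.0 + 4.7688 + 4.7567 = 9.5255


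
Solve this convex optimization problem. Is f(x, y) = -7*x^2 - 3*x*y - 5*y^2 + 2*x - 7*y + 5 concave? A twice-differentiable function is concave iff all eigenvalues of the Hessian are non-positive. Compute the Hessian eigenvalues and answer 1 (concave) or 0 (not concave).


The Hessian of f(x,y) = -7*x^2 - 3*x*y - 5*y^2 + 2*x - 7*y + 5 is:
H = [[-14, -3], [-3, -10]]
Trace = -14 - 10 = -24
Determinant = -14*-10 - (-3)^2 = 131
Discriminant = (-24)^2 - 4*131 = 52.0
Eigenvalues: lambda_1 = -15.6056, lambda_2 = -8.3944
The function is concave.

1


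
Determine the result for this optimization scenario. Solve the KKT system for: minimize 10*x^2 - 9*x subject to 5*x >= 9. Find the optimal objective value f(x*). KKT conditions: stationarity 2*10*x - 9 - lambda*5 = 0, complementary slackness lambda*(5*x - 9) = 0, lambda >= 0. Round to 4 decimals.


Step 1: Try lambda = 0 (constraint inactive).
x_unc = 9/(2*10) = 0.45
Check: 5*0.45 = 2.25 < 9 -- violated!
Step 2: Constraint must be active: 5*x = 9
x* = 9/5 = 1.8
lambda = (2*10*1.8 - 9)/5 = 5.4
Step 3: Compute optimal value.
f(x*) = 10*1.8^2 - 9*1.8 = 16.2
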